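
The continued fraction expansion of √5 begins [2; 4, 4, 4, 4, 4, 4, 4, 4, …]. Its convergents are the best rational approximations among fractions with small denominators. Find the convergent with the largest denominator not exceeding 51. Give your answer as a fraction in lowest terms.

List convergents until the denominator exceeds the bound:
a_0 = 2: 2/1  (≤ bound)
a_1 = 4: 9/4  (≤ bound)
a_2 = 4: 38/17  (≤ bound)
a_3 = 4: 161/72  (> 51, stop)

38/17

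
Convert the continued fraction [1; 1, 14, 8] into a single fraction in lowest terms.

234/121

Work from the innermost term outward:
Start with 8.
14 + 1/(8/1) = 14 + 1/8 = 113/8
1 + 1/(113/8) = 1 + 8/113 = 121/113
1 + 1/(121/113) = 1 + 113/121 = 234/121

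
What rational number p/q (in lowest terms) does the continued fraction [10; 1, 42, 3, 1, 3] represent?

Use the convergent recurrence hₖ = aₖ·hₖ₋₁ + hₖ₋₂ (and likewise for the denominators kₖ):
a_0 = 10: 10/1
a_1 = 1: 11/1
a_2 = 42: 472/43
a_3 = 3: 1427/130
a_4 = 1: 1899/173
a_5 = 3: 7124/649

7124/649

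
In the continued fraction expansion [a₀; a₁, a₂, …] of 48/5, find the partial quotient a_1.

48 = 9·5 + 3, so a_0 = 9
5 = 1·3 + 2, so a_1 = 1

1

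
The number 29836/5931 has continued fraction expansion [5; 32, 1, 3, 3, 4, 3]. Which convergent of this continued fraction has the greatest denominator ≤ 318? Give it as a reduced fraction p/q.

659/131

List convergents until the denominator exceeds the bound:
a_0 = 5: 5/1  (≤ bound)
a_1 = 32: 161/32  (≤ bound)
a_2 = 1: 166/33  (≤ bound)
a_3 = 3: 659/131  (≤ bound)
a_4 = 3: 2143/426  (> 318, stop)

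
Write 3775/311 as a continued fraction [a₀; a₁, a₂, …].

[12; 7, 4, 3, 3]

3775 ÷ 311 → quotient 12, remainder 43
311 ÷ 43 → quotient 7, remainder 10
43 ÷ 10 → quotient 4, remainder 3
10 ÷ 3 → quotient 3, remainder 1
3 ÷ 1 → quotient 3, remainder 0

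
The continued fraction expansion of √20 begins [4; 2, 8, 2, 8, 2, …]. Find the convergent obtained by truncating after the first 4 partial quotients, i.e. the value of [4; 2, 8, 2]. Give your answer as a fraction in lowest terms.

Start with 2.
8 + 1/(2/1) = 8 + 1/2 = 17/2
2 + 1/(17/2) = 2 + 2/17 = 36/17
4 + 1/(36/17) = 4 + 17/36 = 161/36

161/36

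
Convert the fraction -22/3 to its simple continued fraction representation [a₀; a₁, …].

[-8; 1, 2]

-22 ÷ 3 → quotient -8, remainder 2
3 ÷ 2 → quotient 1, remainder 1
2 ÷ 1 → quotient 2, remainder 0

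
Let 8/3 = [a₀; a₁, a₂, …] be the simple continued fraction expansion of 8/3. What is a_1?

Apply division with remainder until the remainder is 0:
8 ÷ 3 → quotient 2, remainder 2
3 ÷ 2 → quotient 1, remainder 1

1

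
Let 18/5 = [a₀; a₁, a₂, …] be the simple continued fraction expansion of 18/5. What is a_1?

1

Repeatedly divide and take the remainder:
⌊18/5⌋ = 3, remainder 3
⌊5/3⌋ = 1, remainder 2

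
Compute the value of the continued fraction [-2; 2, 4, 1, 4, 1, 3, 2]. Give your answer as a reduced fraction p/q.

Start with 2.
3 + 1/(2/1) = 3 + 1/2 = 7/2
1 + 1/(7/2) = 1 + 2/7 = 9/7
4 + 1/(9/7) = 4 + 7/9 = 43/9
1 + 1/(43/9) = 1 + 9/43 = 52/43
4 + 1/(52/43) = 4 + 43/52 = 251/52
2 + 1/(251/52) = 2 + 52/251 = 554/251
-2 + 1/(554/251) = -2 + 251/554 = -857/554

-857/554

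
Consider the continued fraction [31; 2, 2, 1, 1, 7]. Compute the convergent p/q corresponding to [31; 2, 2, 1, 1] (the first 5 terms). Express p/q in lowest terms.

Start with 1.
1 + 1/(1/1) = 1 + 1/1 = 2/1
2 + 1/(2/1) = 2 + 1/2 = 5/2
2 + 1/(5/2) = 2 + 2/5 = 12/5
31 + 1/(12/5) = 31 + 5/12 = 377/12

377/12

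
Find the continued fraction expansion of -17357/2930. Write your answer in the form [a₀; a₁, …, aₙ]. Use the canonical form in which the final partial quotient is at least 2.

[-6; 13, 7, 5, 6]

Repeatedly divide and take the remainder:
⌊-17357/2930⌋ = -6, remainder 223
⌊2930/223⌋ = 13, remainder 31
⌊223/31⌋ = 7, remainder 6
⌊31/6⌋ = 5, remainder 1
⌊6/1⌋ = 6, remainder 0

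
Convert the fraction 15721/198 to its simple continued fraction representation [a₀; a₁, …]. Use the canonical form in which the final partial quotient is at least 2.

[79; 2, 1, 1, 39]

15721 = 79·198 + 79, so a_0 = 79
198 = 2·79 + 40, so a_1 = 2
79 = 1·40 + 39, so a_2 = 1
40 = 1·39 + 1, so a_3 = 1
39 = 39·1 + 0, so a_4 = 39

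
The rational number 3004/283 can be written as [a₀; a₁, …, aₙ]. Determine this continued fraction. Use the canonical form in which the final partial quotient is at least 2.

3004 ÷ 283 → quotient 10, remainder 174
283 ÷ 174 → quotient 1, remainder 109
174 ÷ 109 → quotient 1, remainder 65
109 ÷ 65 → quotient 1, remainder 44
65 ÷ 44 → quotient 1, remainder 21
44 ÷ 21 → quotient 2, remainder 2
21 ÷ 2 → quotient 10, remainder 1
2 ÷ 1 → quotient 2, remainder 0

[10; 1, 1, 1, 1, 2, 10, 2]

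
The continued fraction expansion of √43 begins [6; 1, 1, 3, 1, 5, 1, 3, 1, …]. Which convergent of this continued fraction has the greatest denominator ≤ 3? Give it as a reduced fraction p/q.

a_0 = 6: 6/1  (≤ bound)
a_1 = 1: 7/1  (≤ bound)
a_2 = 1: 13/2  (≤ bound)
a_3 = 3: 46/7  (> 3, stop)

13/2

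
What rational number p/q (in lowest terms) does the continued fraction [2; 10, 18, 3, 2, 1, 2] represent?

Work from the innermost term outward:
Start with 2.
1 + 1/(2/1) = 1 + 1/2 = 3/2
2 + 1/(3/2) = 2 + 2/3 = 8/3
3 + 1/(8/3) = 3 + 3/8 = 27/8
18 + 1/(27/8) = 18 + 8/27 = 494/27
10 + 1/(494/27) = 10 + 27/494 = 4967/494
2 + 1/(4967/494) = 2 + 494/4967 = 10428/4967

10428/4967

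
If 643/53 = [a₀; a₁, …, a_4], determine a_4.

3

Apply division with remainder until the remainder is 0:
643 = 12·53 + 7, so a_0 = 12
53 = 7·7 + 4, so a_1 = 7
7 = 1·4 + 3, so a_2 = 1
4 = 1·3 + 1, so a_3 = 1
3 = 3·1 + 0, so a_4 = 3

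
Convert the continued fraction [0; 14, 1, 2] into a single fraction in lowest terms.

3/44

a_0 = 0: 0/1
a_1 = 14: 1/14
a_2 = 1: 1/15
a_3 = 2: 3/44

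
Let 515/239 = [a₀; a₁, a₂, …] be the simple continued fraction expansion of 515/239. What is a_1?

515 = 2·239 + 37, so a_0 = 2
239 = 6·37 + 17, so a_1 = 6

6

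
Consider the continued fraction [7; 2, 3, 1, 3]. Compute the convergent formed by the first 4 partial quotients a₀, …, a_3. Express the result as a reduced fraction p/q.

67/9

a_0 = 7: 7/1
a_1 = 2: 15/2
a_2 = 3: 52/7
a_3 = 1: 67/9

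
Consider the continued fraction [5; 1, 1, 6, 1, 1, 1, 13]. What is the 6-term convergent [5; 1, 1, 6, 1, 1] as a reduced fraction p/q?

155/28

Compute successive convergents:
a_0 = 5: 5/1
a_1 = 1: 6/1
a_2 = 1: 11/2
a_3 = 6: 72/13
a_4 = 1: 83/15
a_5 = 1: 155/28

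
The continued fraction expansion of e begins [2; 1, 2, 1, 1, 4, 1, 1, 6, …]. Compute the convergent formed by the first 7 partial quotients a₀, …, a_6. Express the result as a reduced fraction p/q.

Start with 1.
4 + 1/(1/1) = 4 + 1/1 = 5/1
1 + 1/(5/1) = 1 + 1/5 = 6/5
1 + 1/(6/5) = 1 + 5/6 = 11/6
2 + 1/(11/6) = 2 + 6/11 = 28/11
1 + 1/(28/11) = 1 + 11/28 = 39/28
2 + 1/(39/28) = 2 + 28/39 = 106/39

106/39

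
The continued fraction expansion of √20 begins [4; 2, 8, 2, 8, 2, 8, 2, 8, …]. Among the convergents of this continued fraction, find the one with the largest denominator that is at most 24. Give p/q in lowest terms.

a_0 = 4: 4/1  (≤ bound)
a_1 = 2: 9/2  (≤ bound)
a_2 = 8: 76/17  (≤ bound)
a_3 = 2: 161/36  (> 24, stop)

76/17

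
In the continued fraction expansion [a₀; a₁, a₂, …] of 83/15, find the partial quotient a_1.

Run the Euclidean algorithm, recording each quotient:
83 = 5·15 + 8, so a_0 = 5
15 = 1·8 + 7, so a_1 = 1

1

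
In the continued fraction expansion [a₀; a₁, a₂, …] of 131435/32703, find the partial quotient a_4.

9

Repeatedly divide and take the remainder:
131435 = 4·32703 + 623, so a_0 = 4
32703 = 52·623 + 307, so a_1 = 52
623 = 2·307 + 9, so a_2 = 2
307 = 34·9 + 1, so a_3 = 34
9 = 9·1 + 0, so a_4 = 9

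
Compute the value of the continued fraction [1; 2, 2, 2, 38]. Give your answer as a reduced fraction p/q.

653/461

Use the convergent recurrence hₖ = aₖ·hₖ₋₁ + hₖ₋₂ (and likewise for the denominators kₖ):
a_0 = 1: 1/1
a_1 = 2: 3/2
a_2 = 2: 7/5
a_3 = 2: 17/12
a_4 = 38: 653/461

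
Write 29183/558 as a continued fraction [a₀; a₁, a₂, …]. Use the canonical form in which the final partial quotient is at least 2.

Run the Euclidean algorithm, recording each quotient:
⌊29183/558⌋ = 52, remainder 167
⌊558/167⌋ = 3, remainder 57
⌊167/57⌋ = 2, remainder 53
⌊57/53⌋ = 1, remainder 4
⌊53/4⌋ = 13, remainder 1
⌊4/1⌋ = 4, remainder 0

[52; 3, 2, 1, 13, 4]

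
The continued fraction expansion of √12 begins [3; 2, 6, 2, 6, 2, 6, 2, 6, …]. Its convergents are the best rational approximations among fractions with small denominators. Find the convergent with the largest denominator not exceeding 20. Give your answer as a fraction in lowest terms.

a_0 = 3: 3/1  (≤ bound)
a_1 = 2: 7/2  (≤ bound)
a_2 = 6: 45/13  (≤ bound)
a_3 = 2: 97/28  (> 20, stop)

45/13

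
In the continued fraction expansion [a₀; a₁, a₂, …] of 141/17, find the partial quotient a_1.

⌊141/17⌋ = 8, remainder 5
⌊17/5⌋ = 3, remainder 2

3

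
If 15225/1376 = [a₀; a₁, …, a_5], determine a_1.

⌊15225/1376⌋ = 11, remainder 89
⌊1376/89⌋ = 15, remainder 41

15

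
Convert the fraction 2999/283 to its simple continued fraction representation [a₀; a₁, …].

Apply division with remainder until the remainder is 0:
2999 = 10·283 + 169, so a_0 = 10
283 = 1·169 + 114, so a_1 = 1
169 = 1·114 + 55, so a_2 = 1
114 = 2·55 + 4, so a_3 = 2
55 = 13·4 + 3, so a_4 = 13
4 = 1·3 + 1, so a_5 = 1
3 = 3·1 + 0, so a_6 = 3

[10; 1, 1, 2, 13, 1, 3]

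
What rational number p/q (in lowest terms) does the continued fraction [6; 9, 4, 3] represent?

733/120

a_0 = 6: 6/1
a_1 = 9: 55/9
a_2 = 4: 226/37
a_3 = 3: 733/120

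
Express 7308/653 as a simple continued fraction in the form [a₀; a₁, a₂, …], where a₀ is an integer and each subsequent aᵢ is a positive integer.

[11; 5, 4, 2, 6, 2]

Repeatedly divide and take the remainder:
7308 = 11·653 + 125, so a_0 = 11
653 = 5·125 + 28, so a_1 = 5
125 = 4·28 + 13, so a_2 = 4
28 = 2·13 + 2, so a_3 = 2
13 = 6·2 + 1, so a_4 = 6
2 = 2·1 + 0, so a_5 = 2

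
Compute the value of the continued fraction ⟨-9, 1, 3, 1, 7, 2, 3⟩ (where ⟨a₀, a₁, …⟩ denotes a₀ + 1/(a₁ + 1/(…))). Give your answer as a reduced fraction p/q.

Start with 3.
2 + 1/(3/1) = 2 + 1/3 = 7/3
7 + 1/(7/3) = 7 + 3/7 = 52/7
1 + 1/(52/7) = 1 + 7/52 = 59/52
3 + 1/(59/52) = 3 + 52/59 = 229/59
1 + 1/(229/59) = 1 + 59/229 = 288/229
-9 + 1/(288/229) = -9 + 229/288 = -2363/288

-2363/288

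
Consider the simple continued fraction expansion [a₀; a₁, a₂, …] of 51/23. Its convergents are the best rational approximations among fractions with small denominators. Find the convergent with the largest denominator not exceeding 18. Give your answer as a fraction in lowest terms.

20/9

List convergents until the denominator exceeds the bound:
a_0 = 2: 2/1  (≤ bound)
a_1 = 4: 9/4  (≤ bound)
a_2 = 1: 11/5  (≤ bound)
a_3 = 1: 20/9  (≤ bound)
a_4 = 2: 51/23  (> 18, stop)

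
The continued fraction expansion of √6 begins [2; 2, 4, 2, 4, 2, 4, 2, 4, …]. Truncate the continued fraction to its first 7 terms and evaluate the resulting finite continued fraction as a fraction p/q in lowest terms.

Use the convergent recurrence hₖ = aₖ·hₖ₋₁ + hₖ₋₂ (and likewise for the denominators kₖ):
a_0 = 2: 2/1
a_1 = 2: 5/2
a_2 = 4: 22/9
a_3 = 2: 49/20
a_4 = 4: 218/89
a_5 = 2: 485/198
a_6 = 4: 2158/881

2158/881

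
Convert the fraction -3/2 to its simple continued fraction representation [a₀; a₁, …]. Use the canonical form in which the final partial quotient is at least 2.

-3 = -2·2 + 1, so a_0 = -2
2 = 2·1 + 0, so a_1 = 2

[-2; 2]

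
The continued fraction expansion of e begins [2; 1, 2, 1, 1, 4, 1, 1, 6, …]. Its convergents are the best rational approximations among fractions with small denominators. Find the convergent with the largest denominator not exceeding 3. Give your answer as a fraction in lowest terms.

8/3

List convergents until the denominator exceeds the bound:
a_0 = 2: 2/1  (≤ bound)
a_1 = 1: 3/1  (≤ bound)
a_2 = 2: 8/3  (≤ bound)
a_3 = 1: 11/4  (> 3, stop)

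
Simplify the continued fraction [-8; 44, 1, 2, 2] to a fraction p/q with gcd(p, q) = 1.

-2497/313

a_0 = -8: -8/1
a_1 = 44: -351/44
a_2 = 1: -359/45
a_3 = 2: -1069/134
a_4 = 2: -2497/313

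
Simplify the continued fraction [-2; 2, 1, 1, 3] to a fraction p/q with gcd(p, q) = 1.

-29/18

Compute successive convergents:
a_0 = -2: -2/1
a_1 = 2: -3/2
a_2 = 1: -5/3
a_3 = 1: -8/5
a_4 = 3: -29/18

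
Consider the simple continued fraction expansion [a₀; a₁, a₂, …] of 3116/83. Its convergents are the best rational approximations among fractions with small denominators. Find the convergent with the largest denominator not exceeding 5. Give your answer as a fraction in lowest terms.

75/2

List convergents until the denominator exceeds the bound:
a_0 = 37: 37/1  (≤ bound)
a_1 = 1: 38/1  (≤ bound)
a_2 = 1: 75/2  (≤ bound)
a_3 = 5: 413/11  (> 5, stop)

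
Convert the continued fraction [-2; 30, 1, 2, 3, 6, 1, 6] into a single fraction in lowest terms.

Starting at the tail and folding back:
Start with 6.
1 + 1/(6/1) = 1 + 1/6 = 7/6
6 + 1/(7/6) = 6 + 6/7 = 48/7
3 + 1/(48/7) = 3 + 7/48 = 151/48
2 + 1/(151/48) = 2 + 48/151 = 350/151
1 + 1/(350/151) = 1 + 151/350 = 501/350
30 + 1/(501/350) = 30 + 350/501 = 15380/501
-2 + 1/(15380/501) = -2 + 501/15380 = -30259/15380

-30259/15380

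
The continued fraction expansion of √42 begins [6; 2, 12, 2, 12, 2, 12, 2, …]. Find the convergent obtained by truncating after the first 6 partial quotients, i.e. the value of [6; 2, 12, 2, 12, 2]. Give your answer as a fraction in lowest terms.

a_0 = 6: 6/1
a_1 = 2: 13/2
a_2 = 12: 162/25
a_3 = 2: 337/52
a_4 = 12: 4206/649
a_5 = 2: 8749/1350

8749/1350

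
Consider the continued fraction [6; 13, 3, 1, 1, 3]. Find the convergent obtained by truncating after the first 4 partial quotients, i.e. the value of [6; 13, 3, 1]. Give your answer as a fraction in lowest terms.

322/53

Start with 1.
3 + 1/(1/1) = 3 + 1/1 = 4/1
13 + 1/(4/1) = 13 + 1/4 = 53/4
6 + 1/(53/4) = 6 + 4/53 = 322/53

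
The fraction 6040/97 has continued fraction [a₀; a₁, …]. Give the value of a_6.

2

Repeatedly divide and take the remainder:
6040 = 62·97 + 26, so a_0 = 62
97 = 3·26 + 19, so a_1 = 3
26 = 1·19 + 7, so a_2 = 1
19 = 2·7 + 5, so a_3 = 2
7 = 1·5 + 2, so a_4 = 1
5 = 2·2 + 1, so a_5 = 2
2 = 2·1 + 0, so a_6 = 2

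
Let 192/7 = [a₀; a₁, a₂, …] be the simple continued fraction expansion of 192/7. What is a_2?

Apply division with remainder until the remainder is 0:
⌊192/7⌋ = 27, remainder 3
⌊7/3⌋ = 2, remainder 1
⌊3/1⌋ = 3, remainder 0

3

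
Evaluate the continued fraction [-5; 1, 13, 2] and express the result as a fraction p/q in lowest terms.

-118/29

a_0 = -5: -5/1
a_1 = 1: -4/1
a_2 = 13: -57/14
a_3 = 2: -118/29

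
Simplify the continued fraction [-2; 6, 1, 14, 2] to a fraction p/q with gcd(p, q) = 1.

Use the convergent recurrence hₖ = aₖ·hₖ₋₁ + hₖ₋₂ (and likewise for the denominators kₖ):
a_0 = -2: -2/1
a_1 = 6: -11/6
a_2 = 1: -13/7
a_3 = 14: -193/104
a_4 = 2: -399/215

-399/215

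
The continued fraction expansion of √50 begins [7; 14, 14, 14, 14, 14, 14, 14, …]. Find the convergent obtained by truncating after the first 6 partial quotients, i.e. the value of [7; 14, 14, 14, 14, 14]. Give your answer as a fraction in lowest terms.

a_0 = 7: 7/1
a_1 = 14: 99/14
a_2 = 14: 1393/197
a_3 = 14: 19601/2772
a_4 = 14: 275807/39005
a_5 = 14: 3880899/548842

3880899/548842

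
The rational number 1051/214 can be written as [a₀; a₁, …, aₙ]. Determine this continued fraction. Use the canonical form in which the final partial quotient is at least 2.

[4; 1, 10, 3, 1, 4]

1051 ÷ 214 → quotient 4, remainder 195
214 ÷ 195 → quotient 1, remainder 19
195 ÷ 19 → quotient 10, remainder 5
19 ÷ 5 → quotient 3, remainder 4
5 ÷ 4 → quotient 1, remainder 1
4 ÷ 1 → quotient 4, remainder 0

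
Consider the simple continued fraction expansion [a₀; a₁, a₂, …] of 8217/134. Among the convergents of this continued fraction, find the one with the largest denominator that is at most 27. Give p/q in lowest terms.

a_0 = 61: 61/1  (≤ bound)
a_1 = 3: 184/3  (≤ bound)
a_2 = 8: 1533/25  (≤ bound)
a_3 = 1: 1717/28  (> 27, stop)

1533/25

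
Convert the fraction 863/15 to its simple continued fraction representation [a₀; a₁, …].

⌊863/15⌋ = 57, remainder 8
⌊15/8⌋ = 1, remainder 7
⌊8/7⌋ = 1, remainder 1
⌊7/1⌋ = 7, remainder 0

[57; 1, 1, 7]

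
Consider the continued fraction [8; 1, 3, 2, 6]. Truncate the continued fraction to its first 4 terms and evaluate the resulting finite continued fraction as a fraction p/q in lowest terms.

79/9

a_0 = 8: 8/1
a_1 = 1: 9/1
a_2 = 3: 35/4
a_3 = 2: 79/9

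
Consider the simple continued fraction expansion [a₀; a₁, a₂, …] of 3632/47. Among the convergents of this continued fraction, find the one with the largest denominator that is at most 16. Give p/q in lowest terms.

850/11

a_0 = 77: 77/1  (≤ bound)
a_1 = 3: 232/3  (≤ bound)
a_2 = 1: 309/4  (≤ bound)
a_3 = 1: 541/7  (≤ bound)
a_4 = 1: 850/11  (≤ bound)
a_5 = 1: 1391/18  (> 16, stop)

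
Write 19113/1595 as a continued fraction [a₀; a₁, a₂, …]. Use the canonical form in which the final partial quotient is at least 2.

Apply division with remainder until the remainder is 0:
19113 = 11·1595 + 1568, so a_0 = 11
1595 = 1·1568 + 27, so a_1 = 1
1568 = 58·27 + 2, so a_2 = 58
27 = 13·2 + 1, so a_3 = 13
2 = 2·1 + 0, so a_4 = 2

[11; 1, 58, 13, 2]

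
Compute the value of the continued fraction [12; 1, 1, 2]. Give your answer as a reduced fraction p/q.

63/5

Work from the innermost term outward:
Start with 2.
1 + 1/(2/1) = 1 + 1/2 = 3/2
1 + 1/(3/2) = 1 + 2/3 = 5/3
12 + 1/(5/3) = 12 + 3/5 = 63/5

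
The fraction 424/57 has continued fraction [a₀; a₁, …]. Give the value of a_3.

1

Repeatedly divide and take the remainder:
424 = 7·57 + 25, so a_0 = 7
57 = 2·25 + 7, so a_1 = 2
25 = 3·7 + 4, so a_2 = 3
7 = 1·4 + 3, so a_3 = 1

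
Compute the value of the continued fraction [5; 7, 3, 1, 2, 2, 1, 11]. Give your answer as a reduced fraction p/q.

Start with 11.
1 + 1/(11/1) = 1 + 1/11 = 12/11
2 + 1/(12/11) = 2 + 11/12 = 35/12
2 + 1/(35/12) = 2 + 12/35 = 82/35
1 + 1/(82/35) = 1 + 35/82 = 117/82
3 + 1/(117/82) = 3 + 82/117 = 433/117
7 + 1/(433/117) = 7 + 117/433 = 3148/433
5 + 1/(3148/433) = 5 + 433/3148 = 16173/3148

16173/3148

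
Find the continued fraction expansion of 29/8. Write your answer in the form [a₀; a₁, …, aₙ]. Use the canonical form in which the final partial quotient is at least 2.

[3; 1, 1, 1, 2]

29 ÷ 8 → quotient 3, remainder 5
8 ÷ 5 → quotient 1, remainder 3
5 ÷ 3 → quotient 1, remainder 2
3 ÷ 2 → quotient 1, remainder 1
2 ÷ 1 → quotient 2, remainder 0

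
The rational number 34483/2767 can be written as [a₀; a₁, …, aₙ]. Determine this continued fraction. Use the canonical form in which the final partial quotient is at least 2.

Repeatedly divide and take the remainder:
⌊34483/2767⌋ = 12, remainder 1279
⌊2767/1279⌋ = 2, remainder 209
⌊1279/209⌋ = 6, remainder 25
⌊209/25⌋ = 8, remainder 9
⌊25/9⌋ = 2, remainder 7
⌊9/7⌋ = 1, remainder 2
⌊7/2⌋ = 3, remainder 1
⌊2/1⌋ = 2, remainder 0

[12; 2, 6, 8, 2, 1, 3, 2]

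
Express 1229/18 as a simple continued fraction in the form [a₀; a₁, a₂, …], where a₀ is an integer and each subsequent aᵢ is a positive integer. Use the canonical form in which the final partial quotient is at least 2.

[68; 3, 1, 1, 2]

1229 = 68·18 + 5, so a_0 = 68
18 = 3·5 + 3, so a_1 = 3
5 = 1·3 + 2, so a_2 = 1
3 = 1·2 + 1, so a_3 = 1
2 = 2·1 + 0, so a_4 = 2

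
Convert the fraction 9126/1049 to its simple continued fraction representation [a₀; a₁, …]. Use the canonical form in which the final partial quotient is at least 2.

[8; 1, 2, 3, 34, 1, 2]

⌊9126/1049⌋ = 8, remainder 734
⌊1049/734⌋ = 1, remainder 315
⌊734/315⌋ = 2, remainder 104
⌊315/104⌋ = 3, remainder 3
⌊104/3⌋ = 34, remainder 2
⌊3/2⌋ = 1, remainder 1
⌊2/1⌋ = 2, remainder 0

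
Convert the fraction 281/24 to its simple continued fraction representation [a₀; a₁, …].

281 = 11·24 + 17, so a_0 = 11
24 = 1·17 + 7, so a_1 = 1
17 = 2·7 + 3, so a_2 = 2
7 = 2·3 + 1, so a_3 = 2
3 = 3·1 + 0, so a_4 = 3

[11; 1, 2, 2, 3]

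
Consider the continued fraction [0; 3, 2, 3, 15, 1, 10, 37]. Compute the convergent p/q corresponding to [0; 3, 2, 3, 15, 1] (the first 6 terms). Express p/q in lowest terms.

Build up convergents one term at a time:
a_0 = 0: 0/1
a_1 = 3: 1/3
a_2 = 2: 2/7
a_3 = 3: 7/24
a_4 = 15: 107/367
a_5 = 1: 114/391

114/391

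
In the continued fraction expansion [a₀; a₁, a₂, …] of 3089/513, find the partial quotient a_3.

1

3089 = 6·513 + 11, so a_0 = 6
513 = 46·11 + 7, so a_1 = 46
11 = 1·7 + 4, so a_2 = 1
7 = 1·4 + 3, so a_3 = 1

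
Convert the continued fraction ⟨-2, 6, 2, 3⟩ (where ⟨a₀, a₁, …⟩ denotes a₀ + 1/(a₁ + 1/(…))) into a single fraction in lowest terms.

Start with 3.
2 + 1/(3/1) = 2 + 1/3 = 7/3
6 + 1/(7/3) = 6 + 3/7 = 45/7
-2 + 1/(45/7) = -2 + 7/45 = -83/45

-83/45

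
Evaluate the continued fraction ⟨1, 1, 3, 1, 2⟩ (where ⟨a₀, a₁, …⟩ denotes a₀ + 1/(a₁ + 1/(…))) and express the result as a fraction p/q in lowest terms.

Start with 2.
1 + 1/(2/1) = 1 + 1/2 = 3/2
3 + 1/(3/2) = 3 + 2/3 = 11/3
1 + 1/(11/3) = 1 + 3/11 = 14/11
1 + 1/(14/11) = 1 + 11/14 = 25/14

25/14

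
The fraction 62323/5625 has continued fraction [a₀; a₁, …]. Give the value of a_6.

49

62323 ÷ 5625 → quotient 11, remainder 448
5625 ÷ 448 → quotient 12, remainder 249
448 ÷ 249 → quotient 1, remainder 199
249 ÷ 199 → quotient 1, remainder 50
199 ÷ 50 → quotient 3, remainder 49
50 ÷ 49 → quotient 1, remainder 1
49 ÷ 1 → quotient 49, remainder 0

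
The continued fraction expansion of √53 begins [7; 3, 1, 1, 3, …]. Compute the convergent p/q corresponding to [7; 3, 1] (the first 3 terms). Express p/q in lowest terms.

29/4

Work from the innermost term outward:
Start with 1.
3 + 1/(1/1) = 3 + 1/1 = 4/1
7 + 1/(4/1) = 7 + 1/4 = 29/4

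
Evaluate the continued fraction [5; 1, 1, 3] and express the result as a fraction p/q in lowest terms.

Start with 3.
1 + 1/(3/1) = 1 + 1/3 = 4/3
1 + 1/(4/3) = 1 + 3/4 = 7/4
5 + 1/(7/4) = 5 + 4/7 = 39/7

39/7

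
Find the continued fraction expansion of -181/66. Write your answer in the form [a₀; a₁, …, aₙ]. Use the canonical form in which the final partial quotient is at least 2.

[-3; 3, 1, 7, 2]

-181 = -3·66 + 17, so a_0 = -3
66 = 3·17 + 15, so a_1 = 3
17 = 1·15 + 2, so a_2 = 1
15 = 7·2 + 1, so a_3 = 7
2 = 2·1 + 0, so a_4 = 2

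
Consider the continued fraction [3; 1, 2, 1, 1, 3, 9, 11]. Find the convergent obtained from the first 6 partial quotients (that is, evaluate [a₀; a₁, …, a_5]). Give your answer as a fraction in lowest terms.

Starting at the tail and folding back:
Start with 3.
1 + 1/(3/1) = 1 + 1/3 = 4/3
1 + 1/(4/3) = 1 + 3/4 = 7/4
2 + 1/(7/4) = 2 + 4/7 = 18/7
1 + 1/(18/7) = 1 + 7/18 = 25/18
3 + 1/(25/18) = 3 + 18/25 = 93/25

93/25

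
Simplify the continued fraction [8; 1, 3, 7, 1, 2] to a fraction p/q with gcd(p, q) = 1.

Work from the innermost term outward:
Start with 2.
1 + 1/(2/1) = 1 + 1/2 = 3/2
7 + 1/(3/2) = 7 + 2/3 = 23/3
3 + 1/(23/3) = 3 + 3/23 = 72/23
1 + 1/(72/23) = 1 + 23/72 = 95/72
8 + 1/(95/72) = 8 + 72/95 = 832/95

832/95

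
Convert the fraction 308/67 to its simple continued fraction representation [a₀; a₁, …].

[4; 1, 1, 2, 13]

⌊308/67⌋ = 4, remainder 40
⌊67/40⌋ = 1, remainder 27
⌊40/27⌋ = 1, remainder 13
⌊27/13⌋ = 2, remainder 1
⌊13/1⌋ = 13, remainder 0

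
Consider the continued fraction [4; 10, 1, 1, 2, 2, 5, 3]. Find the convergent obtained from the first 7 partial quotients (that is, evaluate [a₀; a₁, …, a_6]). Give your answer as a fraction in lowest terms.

a_0 = 4: 4/1
a_1 = 10: 41/10
a_2 = 1: 45/11
a_3 = 1: 86/21
a_4 = 2: 217/53
a_5 = 2: 520/127
a_6 = 5: 2817/688

2817/688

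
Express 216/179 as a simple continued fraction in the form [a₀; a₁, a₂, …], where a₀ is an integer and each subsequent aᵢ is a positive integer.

216 ÷ 179 → quotient 1, remainder 37
179 ÷ 37 → quotient 4, remainder 31
37 ÷ 31 → quotient 1, remainder 6
31 ÷ 6 → quotient 5, remainder 1
6 ÷ 1 → quotient 6, remainder 0

[1; 4, 1, 5, 6]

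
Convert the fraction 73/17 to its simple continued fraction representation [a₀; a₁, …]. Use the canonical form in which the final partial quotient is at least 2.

[4; 3, 2, 2]

Run the Euclidean algorithm, recording each quotient:
⌊73/17⌋ = 4, remainder 5
⌊17/5⌋ = 3, remainder 2
⌊5/2⌋ = 2, remainder 1
⌊2/1⌋ = 2, remainder 0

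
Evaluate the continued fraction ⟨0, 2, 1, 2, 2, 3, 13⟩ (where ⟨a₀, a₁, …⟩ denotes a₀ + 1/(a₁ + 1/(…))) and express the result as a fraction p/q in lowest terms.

Start with 13.
3 + 1/(13/1) = 3 + 1/13 = 40/13
2 + 1/(40/13) = 2 + 13/40 = 93/40
2 + 1/(93/40) = 2 + 40/93 = 226/93
1 + 1/(226/93) = 1 + 93/226 = 319/226
2 + 1/(319/226) = 2 + 226/319 = 864/319
0 + 1/(864/319) = 0 + 319/864 = 319/864

319/864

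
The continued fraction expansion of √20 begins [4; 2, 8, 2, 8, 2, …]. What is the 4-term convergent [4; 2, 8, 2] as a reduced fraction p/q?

Use the convergent recurrence hₖ = aₖ·hₖ₋₁ + hₖ₋₂ (and likewise for the denominators kₖ):
a_0 = 4: 4/1
a_1 = 2: 9/2
a_2 = 8: 76/17
a_3 = 2: 161/36

161/36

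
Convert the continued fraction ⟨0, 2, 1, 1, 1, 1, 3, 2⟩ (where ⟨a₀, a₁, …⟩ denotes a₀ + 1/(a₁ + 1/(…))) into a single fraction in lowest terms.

a_0 = 0: 0/1
a_1 = 2: 1/2
a_2 = 1: 1/3
a_3 = 1: 2/5
a_4 = 1: 3/8
a_5 = 1: 5/13
a_6 = 3: 18/47
a_7 = 2: 41/107

41/107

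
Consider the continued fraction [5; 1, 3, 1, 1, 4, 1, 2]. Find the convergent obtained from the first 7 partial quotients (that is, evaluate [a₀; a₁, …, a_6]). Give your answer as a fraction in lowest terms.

289/50

Starting at the tail and folding back:
Start with 1.
4 + 1/(1/1) = 4 + 1/1 = 5/1
1 + 1/(5/1) = 1 + 1/5 = 6/5
1 + 1/(6/5) = 1 + 5/6 = 11/6
3 + 1/(11/6) = 3 + 6/11 = 39/11
1 + 1/(39/11) = 1 + 11/39 = 50/39
5 + 1/(50/39) = 5 + 39/50 = 289/50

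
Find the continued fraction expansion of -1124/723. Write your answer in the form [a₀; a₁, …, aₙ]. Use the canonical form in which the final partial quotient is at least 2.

[-2; 2, 4, 13, 6]

Run the Euclidean algorithm, recording each quotient:
⌊-1124/723⌋ = -2, remainder 322
⌊723/322⌋ = 2, remainder 79
⌊322/79⌋ = 4, remainder 6
⌊79/6⌋ = 13, remainder 1
⌊6/1⌋ = 6, remainder 0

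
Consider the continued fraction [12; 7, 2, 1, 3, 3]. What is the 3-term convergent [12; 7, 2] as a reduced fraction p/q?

Start with 2.
7 + 1/(2/1) = 7 + 1/2 = 15/2
12 + 1/(15/2) = 12 + 2/15 = 182/15

182/15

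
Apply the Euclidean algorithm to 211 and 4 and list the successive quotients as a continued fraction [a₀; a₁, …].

211 ÷ 4 → quotient 52, remainder 3
4 ÷ 3 → quotient 1, remainder 1
3 ÷ 1 → quotient 3, remainder 0

[52; 1, 3]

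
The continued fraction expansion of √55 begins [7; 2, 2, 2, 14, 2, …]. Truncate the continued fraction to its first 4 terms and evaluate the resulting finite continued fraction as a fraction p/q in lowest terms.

89/12

a_0 = 7: 7/1
a_1 = 2: 15/2
a_2 = 2: 37/5
a_3 = 2: 89/12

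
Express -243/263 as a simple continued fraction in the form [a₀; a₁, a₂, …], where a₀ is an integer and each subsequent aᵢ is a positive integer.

Apply division with remainder until the remainder is 0:
-243 ÷ 263 → quotient -1, remainder 20
263 ÷ 20 → quotient 13, remainder 3
20 ÷ 3 → quotient 6, remainder 2
3 ÷ 2 → quotient 1, remainder 1
2 ÷ 1 → quotient 2, remainder 0

[-1; 13, 6, 1, 2]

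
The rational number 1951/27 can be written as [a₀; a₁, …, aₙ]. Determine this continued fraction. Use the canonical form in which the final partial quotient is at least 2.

[72; 3, 1, 6]

1951 = 72·27 + 7, so a_0 = 72
27 = 3·7 + 6, so a_1 = 3
7 = 1·6 + 1, so a_2 = 1
6 = 6·1 + 0, so a_3 = 6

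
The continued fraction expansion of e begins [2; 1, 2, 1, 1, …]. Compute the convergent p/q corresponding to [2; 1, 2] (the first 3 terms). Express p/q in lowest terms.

8/3

a_0 = 2: 2/1
a_1 = 1: 3/1
a_2 = 2: 8/3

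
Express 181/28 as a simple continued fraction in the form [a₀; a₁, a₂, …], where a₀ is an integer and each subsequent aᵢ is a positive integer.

[6; 2, 6, 2]

181 ÷ 28 → quotient 6, remainder 13
28 ÷ 13 → quotient 2, remainder 2
13 ÷ 2 → quotient 6, remainder 1
2 ÷ 1 → quotient 2, remainder 0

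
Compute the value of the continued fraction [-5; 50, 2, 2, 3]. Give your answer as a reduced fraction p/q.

a_0 = -5: -5/1
a_1 = 50: -249/50
a_2 = 2: -503/101
a_3 = 2: -1255/252
a_4 = 3: -4268/857

-4268/857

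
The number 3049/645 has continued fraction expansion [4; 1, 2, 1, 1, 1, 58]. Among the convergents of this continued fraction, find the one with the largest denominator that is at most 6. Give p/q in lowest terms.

19/4

List convergents until the denominator exceeds the bound:
a_0 = 4: 4/1  (≤ bound)
a_1 = 1: 5/1  (≤ bound)
a_2 = 2: 14/3  (≤ bound)
a_3 = 1: 19/4  (≤ bound)
a_4 = 1: 33/7  (> 6, stop)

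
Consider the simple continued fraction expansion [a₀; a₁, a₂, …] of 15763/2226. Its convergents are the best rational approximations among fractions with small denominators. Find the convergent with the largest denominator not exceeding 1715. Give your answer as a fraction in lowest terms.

a_0 = 7: 7/1  (≤ bound)
a_1 = 12: 85/12  (≤ bound)
a_2 = 3: 262/37  (≤ bound)
a_3 = 2: 609/86  (≤ bound)
a_4 = 1: 871/123  (≤ bound)
a_5 = 5: 4964/701  (≤ bound)
a_6 = 3: 15763/2226  (> 1715, stop)

4964/701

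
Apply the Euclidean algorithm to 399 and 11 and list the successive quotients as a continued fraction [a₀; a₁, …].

399 ÷ 11 → quotient 36, remainder 3
11 ÷ 3 → quotient 3, remainder 2
3 ÷ 2 → quotient 1, remainder 1
2 ÷ 1 → quotient 2, remainder 0

[36; 3, 1, 2]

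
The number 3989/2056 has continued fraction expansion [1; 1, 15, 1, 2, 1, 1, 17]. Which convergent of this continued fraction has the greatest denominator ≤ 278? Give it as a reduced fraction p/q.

List convergents until the denominator exceeds the bound:
a_0 = 1: 1/1  (≤ bound)
a_1 = 1: 2/1  (≤ bound)
a_2 = 15: 31/16  (≤ bound)
a_3 = 1: 33/17  (≤ bound)
a_4 = 2: 97/50  (≤ bound)
a_5 = 1: 130/67  (≤ bound)
a_6 = 1: 227/117  (≤ bound)
a_7 = 17: 3989/2056  (> 278, stop)

227/117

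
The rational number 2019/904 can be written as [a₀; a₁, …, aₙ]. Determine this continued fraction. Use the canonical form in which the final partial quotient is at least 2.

2019 ÷ 904 → quotient 2, remainder 211
904 ÷ 211 → quotient 4, remainder 60
211 ÷ 60 → quotient 3, remainder 31
60 ÷ 31 → quotient 1, remainder 29
31 ÷ 29 → quotient 1, remainder 2
29 ÷ 2 → quotient 14, remainder 1
2 ÷ 1 → quotient 2, remainder 0

[2; 4, 3, 1, 1, 14, 2]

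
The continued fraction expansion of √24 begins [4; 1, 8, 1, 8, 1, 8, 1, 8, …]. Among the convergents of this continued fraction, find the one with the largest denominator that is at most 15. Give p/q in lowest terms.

a_0 = 4: 4/1  (≤ bound)
a_1 = 1: 5/1  (≤ bound)
a_2 = 8: 44/9  (≤ bound)
a_3 = 1: 49/10  (≤ bound)
a_4 = 8: 436/89  (> 15, stop)

49/10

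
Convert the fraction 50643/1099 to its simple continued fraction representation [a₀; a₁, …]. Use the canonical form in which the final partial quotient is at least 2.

[46; 12, 2, 1, 6, 1, 3]

50643 ÷ 1099 → quotient 46, remainder 89
1099 ÷ 89 → quotient 12, remainder 31
89 ÷ 31 → quotient 2, remainder 27
31 ÷ 27 → quotient 1, remainder 4
27 ÷ 4 → quotient 6, remainder 3
4 ÷ 3 → quotient 1, remainder 1
3 ÷ 1 → quotient 3, remainder 0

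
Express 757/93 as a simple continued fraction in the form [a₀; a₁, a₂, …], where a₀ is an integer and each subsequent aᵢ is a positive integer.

[8; 7, 6, 2]

757 = 8·93 + 13, so a_0 = 8
93 = 7·13 + 2, so a_1 = 7
13 = 6·2 + 1, so a_2 = 6
2 = 2·1 + 0, so a_3 = 2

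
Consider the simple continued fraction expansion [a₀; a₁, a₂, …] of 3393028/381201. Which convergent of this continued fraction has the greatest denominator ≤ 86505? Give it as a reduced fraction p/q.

a_0 = 8: 8/1  (≤ bound)
a_1 = 1: 9/1  (≤ bound)
a_2 = 9: 89/10  (≤ bound)
a_3 = 11: 988/111  (≤ bound)
a_4 = 7: 7005/787  (≤ bound)
a_5 = 15: 106063/11916  (≤ bound)
a_6 = 2: 219131/24619  (≤ bound)
a_7 = 15: 3393028/381201  (> 86505, stop)

219131/24619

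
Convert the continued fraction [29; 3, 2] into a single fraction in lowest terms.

a_0 = 29: 29/1
a_1 = 3: 88/3
a_2 = 2: 205/7

205/7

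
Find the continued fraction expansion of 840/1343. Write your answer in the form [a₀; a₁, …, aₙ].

[0; 1, 1, 1, 2, 33, 5]

Run the Euclidean algorithm, recording each quotient:
840 ÷ 1343 → quotient 0, remainder 840
1343 ÷ 840 → quotient 1, remainder 503
840 ÷ 503 → quotient 1, remainder 337
503 ÷ 337 → quotient 1, remainder 166
337 ÷ 166 → quotient 2, remainder 5
166 ÷ 5 → quotient 33, remainder 1
5 ÷ 1 → quotient 5, remainder 0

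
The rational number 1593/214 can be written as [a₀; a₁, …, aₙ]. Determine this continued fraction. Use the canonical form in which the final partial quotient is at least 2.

⌊1593/214⌋ = 7, remainder 95
⌊214/95⌋ = 2, remainder 24
⌊95/24⌋ = 3, remainder 23
⌊24/23⌋ = 1, remainder 1
⌊23/1⌋ = 23, remainder 0

[7; 2, 3, 1, 23]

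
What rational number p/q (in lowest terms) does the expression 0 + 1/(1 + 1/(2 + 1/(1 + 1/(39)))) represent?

119/159

a_0 = 0: 0/1
a_1 = 1: 1/1
a_2 = 2: 2/3
a_3 = 1: 3/4
a_4 = 39: 119/159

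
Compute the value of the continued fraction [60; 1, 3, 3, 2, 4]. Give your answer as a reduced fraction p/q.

8082/133

Compute successive convergents:
a_0 = 60: 60/1
a_1 = 1: 61/1
a_2 = 3: 243/4
a_3 = 3: 790/13
a_4 = 2: 1823/30
a_5 = 4: 8082/133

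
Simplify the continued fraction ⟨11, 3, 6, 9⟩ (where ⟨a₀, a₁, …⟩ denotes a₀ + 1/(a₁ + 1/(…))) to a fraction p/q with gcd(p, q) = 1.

1969/174

a_0 = 11: 11/1
a_1 = 3: 34/3
a_2 = 6: 215/19
a_3 = 9: 1969/174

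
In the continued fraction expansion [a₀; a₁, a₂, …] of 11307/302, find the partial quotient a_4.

⌊11307/302⌋ = 37, remainder 133
⌊302/133⌋ = 2, remainder 36
⌊133/36⌋ = 3, remainder 25
⌊36/25⌋ = 1, remainder 11
⌊25/11⌋ = 2, remainder 3

2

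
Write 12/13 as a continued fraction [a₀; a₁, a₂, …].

Repeatedly divide and take the remainder:
12 ÷ 13 → quotient 0, remainder 12
13 ÷ 12 → quotient 1, remainder 1
12 ÷ 1 → quotient 12, remainder 0

[0; 1, 12]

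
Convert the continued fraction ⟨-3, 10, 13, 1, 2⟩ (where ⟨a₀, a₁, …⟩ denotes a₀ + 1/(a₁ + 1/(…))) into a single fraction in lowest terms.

-1198/413

Work from the innermost term outward:
Start with 2.
1 + 1/(2/1) = 1 + 1/2 = 3/2
13 + 1/(3/2) = 13 + 2/3 = 41/3
10 + 1/(41/3) = 10 + 3/41 = 413/41
-3 + 1/(413/41) = -3 + 41/413 = -1198/413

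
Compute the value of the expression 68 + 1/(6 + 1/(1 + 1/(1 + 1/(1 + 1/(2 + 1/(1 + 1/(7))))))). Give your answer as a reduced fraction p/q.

38437/564

Start with 7.
1 + 1/(7/1) = 1 + 1/7 = 8/7
2 + 1/(8/7) = 2 + 7/8 = 23/8
1 + 1/(23/8) = 1 + 8/23 = 31/23
1 + 1/(31/23) = 1 + 23/31 = 54/31
1 + 1/(54/31) = 1 + 31/54 = 85/54
6 + 1/(85/54) = 6 + 54/85 = 564/85
68 + 1/(564/85) = 68 + 85/564 = 38437/564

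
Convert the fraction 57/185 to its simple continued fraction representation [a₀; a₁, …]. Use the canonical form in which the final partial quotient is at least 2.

[0; 3, 4, 14]

57 ÷ 185 → quotient 0, remainder 57
185 ÷ 57 → quotient 3, remainder 14
57 ÷ 14 → quotient 4, remainder 1
14 ÷ 1 → quotient 14, remainder 0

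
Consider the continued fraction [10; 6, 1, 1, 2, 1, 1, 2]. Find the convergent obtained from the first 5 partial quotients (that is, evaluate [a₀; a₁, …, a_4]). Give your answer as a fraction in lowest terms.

Start with 2.
1 + 1/(2/1) = 1 + 1/2 = 3/2
1 + 1/(3/2) = 1 + 2/3 = 5/3
6 + 1/(5/3) = 6 + 3/5 = 33/5
10 + 1/(33/5) = 10 + 5/33 = 335/33

335/33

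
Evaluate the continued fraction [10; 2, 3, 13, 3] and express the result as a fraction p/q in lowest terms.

Compute successive convergents:
a_0 = 10: 10/1
a_1 = 2: 21/2
a_2 = 3: 73/7
a_3 = 13: 970/93
a_4 = 3: 2983/286

2983/286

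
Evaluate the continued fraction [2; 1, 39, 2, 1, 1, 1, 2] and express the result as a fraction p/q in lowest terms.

a_0 = 2: 2/1
a_1 = 1: 3/1
a_2 = 39: 119/40
a_3 = 2: 241/81
a_4 = 1: 360/121
a_5 = 1: 601/202
a_6 = 1: 961/323
a_7 = 2: 2523/848

2523/848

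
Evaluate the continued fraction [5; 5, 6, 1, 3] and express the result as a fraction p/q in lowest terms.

722/139

Starting at the tail and folding back:
Start with 3.
1 + 1/(3/1) = 1 + 1/3 = 4/3
6 + 1/(4/3) = 6 + 3/4 = 27/4
5 + 1/(27/4) = 5 + 4/27 = 139/27
5 + 1/(139/27) = 5 + 27/139 = 722/139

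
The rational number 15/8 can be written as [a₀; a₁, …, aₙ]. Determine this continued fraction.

[1; 1, 7]

15 = 1·8 + 7, so a_0 = 1
8 = 1·7 + 1, so a_1 = 1
7 = 7·1 + 0, so a_2 = 7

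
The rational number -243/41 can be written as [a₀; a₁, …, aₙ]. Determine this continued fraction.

Run the Euclidean algorithm, recording each quotient:
-243 = -6·41 + 3, so a_0 = -6
41 = 13·3 + 2, so a_1 = 13
3 = 1·2 + 1, so a_2 = 1
2 = 2·1 + 0, so a_3 = 2

[-6; 13, 1, 2]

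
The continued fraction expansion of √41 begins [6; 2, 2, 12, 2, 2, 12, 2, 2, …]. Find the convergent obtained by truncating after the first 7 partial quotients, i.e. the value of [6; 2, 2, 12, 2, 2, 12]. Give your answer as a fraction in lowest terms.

Start with 12.
2 + 1/(12/1) = 2 + 1/12 = 25/12
2 + 1/(25/12) = 2 + 12/25 = 62/25
12 + 1/(62/25) = 12 + 25/62 = 769/62
2 + 1/(769/62) = 2 + 62/769 = 1600/769
2 + 1/(1600/769) = 2 + 769/1600 = 3969/1600
6 + 1/(3969/1600) = 6 + 1600/3969 = 25414/3969

25414/3969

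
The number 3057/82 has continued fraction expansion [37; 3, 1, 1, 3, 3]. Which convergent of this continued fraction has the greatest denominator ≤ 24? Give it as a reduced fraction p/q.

List convergents until the denominator exceeds the bound:
a_0 = 37: 37/1  (≤ bound)
a_1 = 3: 112/3  (≤ bound)
a_2 = 1: 149/4  (≤ bound)
a_3 = 1: 261/7  (≤ bound)
a_4 = 3: 932/25  (> 24, stop)

261/7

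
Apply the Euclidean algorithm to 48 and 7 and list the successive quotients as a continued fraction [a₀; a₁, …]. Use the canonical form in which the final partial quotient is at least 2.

48 = 6·7 + 6, so a_0 = 6
7 = 1·6 + 1, so a_1 = 1
6 = 6·1 + 0, so a_2 = 6

[6; 1, 6]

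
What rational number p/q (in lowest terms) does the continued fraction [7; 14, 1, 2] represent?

Start with 2.
1 + 1/(2/1) = 1 + 1/2 = 3/2
14 + 1/(3/2) = 14 + 2/3 = 44/3
7 + 1/(44/3) = 7 + 3/44 = 311/44

311/44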